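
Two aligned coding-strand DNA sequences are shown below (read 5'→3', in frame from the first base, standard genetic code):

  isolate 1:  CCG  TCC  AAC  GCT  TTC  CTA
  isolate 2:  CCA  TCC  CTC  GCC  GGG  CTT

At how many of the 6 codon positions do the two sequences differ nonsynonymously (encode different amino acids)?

2

Codon 1: CCG Pro / CCA Pro — synonymous.
Codon 2: TCC Ser / TCC Ser — identical.
Codon 3: AAC Asn / CTC Leu — nonsynonymous.
Codon 4: GCT Ala / GCC Ala — synonymous.
Codon 5: TTC Phe / GGG Gly — nonsynonymous.
Codon 6: CTA Leu / CTT Leu — synonymous.
Nonsynonymous differences: 2.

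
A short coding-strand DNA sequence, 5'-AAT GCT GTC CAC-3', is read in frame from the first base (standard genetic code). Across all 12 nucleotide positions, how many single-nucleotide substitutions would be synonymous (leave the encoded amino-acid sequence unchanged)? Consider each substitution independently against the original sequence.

Codon 1 (AAT, Asn): 1 synonymous substitution.
Codon 2 (GCT, Ala): 3 synonymous substitutions.
Codon 3 (GTC, Val): 3 synonymous substitutions.
Codon 4 (CAC, His): 1 synonymous substitution.
Total: 1 + 3 + 3 + 1 = 8.

8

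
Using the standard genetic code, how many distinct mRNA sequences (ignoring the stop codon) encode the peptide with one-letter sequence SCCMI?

72

Ser: 6 codons.
Cys: 2 codons.
Cys: 2 codons.
Met: 1 codon.
Ile: 3 codons.
6 × 2 × 2 × 1 × 3 = 72.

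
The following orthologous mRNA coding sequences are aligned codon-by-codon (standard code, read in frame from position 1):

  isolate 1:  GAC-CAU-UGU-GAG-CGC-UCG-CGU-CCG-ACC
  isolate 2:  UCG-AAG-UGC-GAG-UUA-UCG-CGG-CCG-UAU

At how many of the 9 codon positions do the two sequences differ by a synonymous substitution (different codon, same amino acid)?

2

Codon 1: GAC Asp / UCG Ser — nonsynonymous.
Codon 2: CAU His / AAG Lys — nonsynonymous.
Codon 3: UGU Cys / UGC Cys — synonymous.
Codon 4: GAG Glu / GAG Glu — identical.
Codon 5: CGC Arg / UUA Leu — nonsynonymous.
Codon 6: UCG Ser / UCG Ser — identical.
Codon 7: CGU Arg / CGG Arg — synonymous.
Codon 8: CCG Pro / CCG Pro — identical.
Codon 9: ACC Thr / UAU Tyr — nonsynonymous.
Synonymous differences: 2.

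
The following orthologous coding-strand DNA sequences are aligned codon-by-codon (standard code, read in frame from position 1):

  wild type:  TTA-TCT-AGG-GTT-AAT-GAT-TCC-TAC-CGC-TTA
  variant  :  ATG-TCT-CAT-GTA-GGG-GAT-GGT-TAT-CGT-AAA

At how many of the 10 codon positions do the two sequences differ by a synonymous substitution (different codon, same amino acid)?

Codon 1: TTA Leu / ATG Met — nonsynonymous.
Codon 2: TCT Ser / TCT Ser — identical.
Codon 3: AGG Arg / CAT His — nonsynonymous.
Codon 4: GTT Val / GTA Val — synonymous.
Codon 5: AAT Asn / GGG Gly — nonsynonymous.
Codon 6: GAT Asp / GAT Asp — identical.
Codon 7: TCC Ser / GGT Gly — nonsynonymous.
Codon 8: TAC Tyr / TAT Tyr — synonymous.
Codon 9: CGC Arg / CGT Arg — synonymous.
Codon 10: TTA Leu / AAA Lys — nonsynonymous.
Synonymous differences: 3.

3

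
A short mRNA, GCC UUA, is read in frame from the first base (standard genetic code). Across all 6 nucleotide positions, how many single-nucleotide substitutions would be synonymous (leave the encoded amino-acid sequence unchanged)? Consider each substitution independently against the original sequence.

5

Codon 1 (GCC, Ala): 3 synonymous substitutions.
Codon 2 (UUA, Leu): 2 synonymous substitutions.
Total: 3 + 2 = 5.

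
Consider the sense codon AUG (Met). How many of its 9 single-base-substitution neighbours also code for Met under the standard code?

Position 1: none → 0 synonymous.
Position 2: none → 0 synonymous.
Position 3: none → 0 synonymous.
Total: 0 + 0 + 0 = 0.

0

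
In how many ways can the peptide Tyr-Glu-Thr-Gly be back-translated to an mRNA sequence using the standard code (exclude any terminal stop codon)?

Tyr: 2 codons.
Glu: 2 codons.
Thr: 4 codons.
Gly: 4 codons.
2 × 2 × 4 × 4 = 64.

64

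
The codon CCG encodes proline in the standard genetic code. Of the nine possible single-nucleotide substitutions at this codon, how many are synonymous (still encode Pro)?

3

Position 1: none → 0 synonymous.
Position 2: none → 0 synonymous.
Position 3: CCU, CCC, CCA → 3 synonymous.
Total: 0 + 0 + 3 = 3.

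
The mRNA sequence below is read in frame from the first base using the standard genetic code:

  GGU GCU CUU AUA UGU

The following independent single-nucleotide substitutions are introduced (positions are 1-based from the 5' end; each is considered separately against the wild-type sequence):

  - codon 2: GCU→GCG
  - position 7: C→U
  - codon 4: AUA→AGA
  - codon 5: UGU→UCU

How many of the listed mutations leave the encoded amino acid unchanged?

Codon 2: GCU (Ala) → GCG (Ala) — synonymous.
Codon 3: CUU (Leu) → UUU (Phe) — missense.
Codon 4: AUA (Ile) → AGA (Arg) — missense.
Codon 5: UGU (Cys) → UCU (Ser) — missense.
Synonymous: 1 of 4.

1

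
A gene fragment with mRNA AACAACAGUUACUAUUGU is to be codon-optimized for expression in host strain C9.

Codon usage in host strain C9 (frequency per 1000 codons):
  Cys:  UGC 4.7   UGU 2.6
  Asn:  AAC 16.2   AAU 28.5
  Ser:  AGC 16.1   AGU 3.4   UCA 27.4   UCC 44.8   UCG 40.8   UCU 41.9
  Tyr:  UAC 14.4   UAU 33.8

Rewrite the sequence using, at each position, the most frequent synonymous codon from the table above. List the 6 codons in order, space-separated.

Codon 1 (Asn): best is AAU at 28.5.
Codon 2 (Asn): best is AAU at 28.5.
Codon 3 (Ser): best is UCC at 44.8.
Codon 4 (Tyr): best is UAU at 33.8.
Codon 5 (Tyr): best is UAU at 33.8.
Codon 6 (Cys): best is UGC at 4.7.

AAU AAU UCC UAU UAU UGC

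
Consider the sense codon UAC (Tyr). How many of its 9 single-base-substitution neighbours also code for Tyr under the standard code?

Position 1: none → 0 synonymous.
Position 2: none → 0 synonymous.
Position 3: UAU → 1 synonymous.
Total: 0 + 0 + 1 = 1.

1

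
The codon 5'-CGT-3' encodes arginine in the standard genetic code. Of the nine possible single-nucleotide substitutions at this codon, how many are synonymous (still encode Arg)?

3

Position 1: none → 0 synonymous.
Position 2: none → 0 synonymous.
Position 3: CGC, CGA, CGG → 3 synonymous.
Total: 0 + 0 + 3 = 3.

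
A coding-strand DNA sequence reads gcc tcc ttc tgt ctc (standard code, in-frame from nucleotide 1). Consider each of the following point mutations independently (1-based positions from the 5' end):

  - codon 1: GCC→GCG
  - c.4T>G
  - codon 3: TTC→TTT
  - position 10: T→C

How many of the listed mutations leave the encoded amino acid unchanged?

Codon 1: GCC (Ala) → GCG (Ala) — synonymous.
Codon 2: TCC (Ser) → GCC (Ala) — missense.
Codon 3: TTC (Phe) → TTT (Phe) — synonymous.
Codon 4: TGT (Cys) → CGT (Arg) — missense.
Synonymous: 2 of 4.

2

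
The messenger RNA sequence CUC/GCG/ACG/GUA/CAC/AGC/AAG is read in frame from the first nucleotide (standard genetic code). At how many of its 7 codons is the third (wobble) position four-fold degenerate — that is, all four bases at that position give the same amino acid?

4

Codon 1 CUC (Leu): third position 4-fold.
Codon 2 GCG (Ala): third position 4-fold.
Codon 3 ACG (Thr): third position 4-fold.
Codon 4 GUA (Val): third position 4-fold.
Codon 5 CAC (His): third position 2-fold.
Codon 6 AGC (Ser): third position 2-fold.
Codon 7 AAG (Lys): third position 2-fold.
Four-fold degenerate third positions: 4.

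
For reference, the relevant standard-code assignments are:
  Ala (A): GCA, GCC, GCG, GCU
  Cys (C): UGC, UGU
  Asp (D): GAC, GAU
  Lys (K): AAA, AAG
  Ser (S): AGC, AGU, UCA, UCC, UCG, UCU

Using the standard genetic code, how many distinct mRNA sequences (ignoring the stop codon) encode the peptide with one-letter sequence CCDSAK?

Cys: 2 codons.
Cys: 2 codons.
Asp: 2 codons.
Ser: 6 codons.
Ala: 4 codons.
Lys: 2 codons.
2 × 2 × 2 × 6 × 4 × 2 = 384.

384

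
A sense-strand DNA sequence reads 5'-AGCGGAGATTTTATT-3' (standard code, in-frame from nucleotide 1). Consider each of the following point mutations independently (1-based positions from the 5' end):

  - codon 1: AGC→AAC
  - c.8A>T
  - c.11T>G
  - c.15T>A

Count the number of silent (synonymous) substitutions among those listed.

1

Codon 1: AGC (Ser) → AAC (Asn) — missense.
Codon 3: GAT (Asp) → GTT (Val) — missense.
Codon 4: TTT (Phe) → TGT (Cys) — missense.
Codon 5: ATT (Ile) → ATA (Ile) — synonymous.
Synonymous: 1 of 4.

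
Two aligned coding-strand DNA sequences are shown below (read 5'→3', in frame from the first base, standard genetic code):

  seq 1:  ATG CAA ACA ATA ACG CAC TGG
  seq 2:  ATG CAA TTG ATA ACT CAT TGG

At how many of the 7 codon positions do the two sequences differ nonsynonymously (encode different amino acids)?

1

Codon 1: ATG Met / ATG Met — identical.
Codon 2: CAA Gln / CAA Gln — identical.
Codon 3: ACA Thr / TTG Leu — nonsynonymous.
Codon 4: ATA Ile / ATA Ile — identical.
Codon 5: ACG Thr / ACT Thr — synonymous.
Codon 6: CAC His / CAT His — synonymous.
Codon 7: TGG Trp / TGG Trp — identical.
Nonsynonymous differences: 1.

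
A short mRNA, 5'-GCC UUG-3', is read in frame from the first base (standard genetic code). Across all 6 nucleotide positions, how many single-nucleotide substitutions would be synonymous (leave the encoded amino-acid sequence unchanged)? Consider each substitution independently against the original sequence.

5

Codon 1 (GCC, Ala): 3 synonymous substitutions.
Codon 2 (UUG, Leu): 2 synonymous substitutions.
Total: 3 + 2 = 5.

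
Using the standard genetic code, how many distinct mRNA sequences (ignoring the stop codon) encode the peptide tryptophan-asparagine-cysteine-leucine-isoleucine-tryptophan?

Trp: 1 codon.
Asn: 2 codons.
Cys: 2 codons.
Leu: 6 codons.
Ile: 3 codons.
Trp: 1 codon.
1 × 2 × 2 × 6 × 3 × 1 = 72.

72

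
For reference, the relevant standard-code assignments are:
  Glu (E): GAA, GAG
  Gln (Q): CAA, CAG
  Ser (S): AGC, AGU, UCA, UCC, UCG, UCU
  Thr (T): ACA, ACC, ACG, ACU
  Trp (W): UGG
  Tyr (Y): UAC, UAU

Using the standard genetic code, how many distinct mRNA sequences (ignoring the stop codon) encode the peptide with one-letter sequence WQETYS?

192

Trp: 1 codon.
Gln: 2 codons.
Glu: 2 codons.
Thr: 4 codons.
Tyr: 2 codons.
Ser: 6 codons.
1 × 2 × 2 × 4 × 2 × 6 = 192.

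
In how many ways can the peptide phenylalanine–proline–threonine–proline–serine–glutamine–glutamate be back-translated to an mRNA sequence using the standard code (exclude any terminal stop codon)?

3072

Phe: 2 codons.
Pro: 4 codons.
Thr: 4 codons.
Pro: 4 codons.
Ser: 6 codons.
Gln: 2 codons.
Glu: 2 codons.
2 × 4 × 4 × 4 × 6 × 2 × 2 = 3072.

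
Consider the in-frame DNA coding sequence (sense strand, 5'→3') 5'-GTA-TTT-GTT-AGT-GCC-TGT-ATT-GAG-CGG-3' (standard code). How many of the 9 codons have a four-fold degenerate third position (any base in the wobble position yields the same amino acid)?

4

Codon 1 GTA (Val): third position 4-fold.
Codon 2 TTT (Phe): third position 2-fold.
Codon 3 GTT (Val): third position 4-fold.
Codon 4 AGT (Ser): third position 2-fold.
Codon 5 GCC (Ala): third position 4-fold.
Codon 6 TGT (Cys): third position 2-fold.
Codon 7 ATT (Ile): third position 3-fold.
Codon 8 GAG (Glu): third position 2-fold.
Codon 9 CGG (Arg): third position 4-fold.
Four-fold degenerate third positions: 4.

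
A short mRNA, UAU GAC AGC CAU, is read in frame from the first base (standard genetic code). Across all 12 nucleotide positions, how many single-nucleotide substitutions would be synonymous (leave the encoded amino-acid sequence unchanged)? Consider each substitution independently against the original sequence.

4

Codon 1 (UAU, Tyr): 1 synonymous substitution.
Codon 2 (GAC, Asp): 1 synonymous substitution.
Codon 3 (AGC, Ser): 1 synonymous substitution.
Codon 4 (CAU, His): 1 synonymous substitution.
Total: 1 + 1 + 1 + 1 = 4.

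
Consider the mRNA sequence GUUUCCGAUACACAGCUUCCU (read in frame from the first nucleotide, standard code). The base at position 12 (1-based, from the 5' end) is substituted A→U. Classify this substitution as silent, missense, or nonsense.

silent

Position 12 falls in codon 4: ACA → Thr.
After the substitution the codon is ACU → Thr.
Both encode Thr, so the change is synonymous.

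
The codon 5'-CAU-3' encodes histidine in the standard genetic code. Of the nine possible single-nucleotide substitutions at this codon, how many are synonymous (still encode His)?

1

Position 1: none → 0 synonymous.
Position 2: none → 0 synonymous.
Position 3: CAC → 1 synonymous.
Total: 0 + 0 + 1 = 1.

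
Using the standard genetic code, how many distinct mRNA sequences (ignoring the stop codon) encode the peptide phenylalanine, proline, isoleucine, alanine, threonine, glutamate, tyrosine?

1536

Phe: 2 codons.
Pro: 4 codons.
Ile: 3 codons.
Ala: 4 codons.
Thr: 4 codons.
Glu: 2 codons.
Tyr: 2 codons.
2 × 4 × 3 × 4 × 4 × 2 × 2 = 1536.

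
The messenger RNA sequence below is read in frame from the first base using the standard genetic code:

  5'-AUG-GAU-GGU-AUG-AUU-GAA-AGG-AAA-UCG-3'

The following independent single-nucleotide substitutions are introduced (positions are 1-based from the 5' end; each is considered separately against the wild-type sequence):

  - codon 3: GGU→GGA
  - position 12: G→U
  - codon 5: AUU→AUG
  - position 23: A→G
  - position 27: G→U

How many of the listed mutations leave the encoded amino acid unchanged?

Codon 3: GGU (Gly) → GGA (Gly) — synonymous.
Codon 4: AUG (Met) → AUU (Ile) — missense.
Codon 5: AUU (Ile) → AUG (Met) — missense.
Codon 8: AAA (Lys) → AGA (Arg) — missense.
Codon 9: UCG (Ser) → UCU (Ser) — synonymous.
Synonymous: 2 of 5.

2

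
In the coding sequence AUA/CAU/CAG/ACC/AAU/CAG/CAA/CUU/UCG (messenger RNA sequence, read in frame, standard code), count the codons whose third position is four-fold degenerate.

Codon 1 AUA (Ile): third position 3-fold.
Codon 2 CAU (His): third position 2-fold.
Codon 3 CAG (Gln): third position 2-fold.
Codon 4 ACC (Thr): third position 4-fold.
Codon 5 AAU (Asn): third position 2-fold.
Codon 6 CAG (Gln): third position 2-fold.
Codon 7 CAA (Gln): third position 2-fold.
Codon 8 CUU (Leu): third position 4-fold.
Codon 9 UCG (Ser): third position 4-fold.
Four-fold degenerate third positions: 3.

3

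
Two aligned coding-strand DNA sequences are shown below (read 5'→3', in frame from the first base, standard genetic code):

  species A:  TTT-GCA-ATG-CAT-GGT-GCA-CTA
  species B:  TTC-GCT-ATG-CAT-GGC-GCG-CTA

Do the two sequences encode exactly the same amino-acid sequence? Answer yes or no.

yes

Codon 1: TTT Phe / TTC Phe — synonymous.
Codon 2: GCA Ala / GCT Ala — synonymous.
Codon 3: ATG Met / ATG Met — identical.
Codon 4: CAT His / CAT His — identical.
Codon 5: GGT Gly / GGC Gly — synonymous.
Codon 6: GCA Ala / GCG Ala — synonymous.
Codon 7: CTA Leu / CTA Leu — identical.
Nonsynonymous differences: 0 → same protein.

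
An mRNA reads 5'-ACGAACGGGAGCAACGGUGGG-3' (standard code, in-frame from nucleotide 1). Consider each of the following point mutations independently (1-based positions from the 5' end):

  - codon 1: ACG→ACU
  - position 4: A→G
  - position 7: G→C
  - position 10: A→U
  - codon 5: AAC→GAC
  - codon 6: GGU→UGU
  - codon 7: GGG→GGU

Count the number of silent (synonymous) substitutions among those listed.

2

Codon 1: ACG (Thr) → ACU (Thr) — synonymous.
Codon 2: AAC (Asn) → GAC (Asp) — missense.
Codon 3: GGG (Gly) → CGG (Arg) — missense.
Codon 4: AGC (Ser) → UGC (Cys) — missense.
Codon 5: AAC (Asn) → GAC (Asp) — missense.
Codon 6: GGU (Gly) → UGU (Cys) — missense.
Codon 7: GGG (Gly) → GGU (Gly) — synonymous.
Synonymous: 2 of 7.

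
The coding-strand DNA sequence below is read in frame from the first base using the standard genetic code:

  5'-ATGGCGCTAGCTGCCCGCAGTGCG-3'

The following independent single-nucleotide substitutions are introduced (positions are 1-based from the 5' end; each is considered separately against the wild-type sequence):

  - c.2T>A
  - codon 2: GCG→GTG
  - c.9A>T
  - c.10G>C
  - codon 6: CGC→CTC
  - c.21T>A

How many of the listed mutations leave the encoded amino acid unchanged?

Codon 1: ATG (Met) → AAG (Lys) — missense.
Codon 2: GCG (Ala) → GTG (Val) — missense.
Codon 3: CTA (Leu) → CTT (Leu) — synonymous.
Codon 4: GCT (Ala) → CCT (Pro) — missense.
Codon 6: CGC (Arg) → CTC (Leu) — missense.
Codon 7: AGT (Ser) → AGA (Arg) — missense.
Synonymous: 1 of 6.

1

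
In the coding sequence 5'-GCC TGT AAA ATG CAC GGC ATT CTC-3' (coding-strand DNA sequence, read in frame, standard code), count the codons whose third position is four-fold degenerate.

3

Codon 1 GCC (Ala): third position 4-fold.
Codon 2 TGT (Cys): third position 2-fold.
Codon 3 AAA (Lys): third position 2-fold.
Codon 4 ATG (Met): third position 1-fold.
Codon 5 CAC (His): third position 2-fold.
Codon 6 GGC (Gly): third position 4-fold.
Codon 7 ATT (Ile): third position 3-fold.
Codon 8 CTC (Leu): third position 4-fold.
Four-fold degenerate third positions: 3.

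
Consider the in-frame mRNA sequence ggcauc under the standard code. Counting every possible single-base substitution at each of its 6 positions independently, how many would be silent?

5

Codon 1 (GGC, Gly): 3 synonymous substitutions.
Codon 2 (AUC, Ile): 2 synonymous substitutions.
Total: 3 + 2 = 5.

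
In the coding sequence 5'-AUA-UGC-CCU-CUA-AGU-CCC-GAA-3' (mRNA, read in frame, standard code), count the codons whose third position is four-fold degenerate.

3

Codon 1 AUA (Ile): third position 3-fold.
Codon 2 UGC (Cys): third position 2-fold.
Codon 3 CCU (Pro): third position 4-fold.
Codon 4 CUA (Leu): third position 4-fold.
Codon 5 AGU (Ser): third position 2-fold.
Codon 6 CCC (Pro): third position 4-fold.
Codon 7 GAA (Glu): third position 2-fold.
Four-fold degenerate third positions: 3.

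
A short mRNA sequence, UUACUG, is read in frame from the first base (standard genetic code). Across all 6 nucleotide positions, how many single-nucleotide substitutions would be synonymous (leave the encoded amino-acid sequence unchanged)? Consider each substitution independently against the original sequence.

Codon 1 (UUA, Leu): 2 synonymous substitutions.
Codon 2 (CUG, Leu): 4 synonymous substitutions.
Total: 2 + 4 = 6.

6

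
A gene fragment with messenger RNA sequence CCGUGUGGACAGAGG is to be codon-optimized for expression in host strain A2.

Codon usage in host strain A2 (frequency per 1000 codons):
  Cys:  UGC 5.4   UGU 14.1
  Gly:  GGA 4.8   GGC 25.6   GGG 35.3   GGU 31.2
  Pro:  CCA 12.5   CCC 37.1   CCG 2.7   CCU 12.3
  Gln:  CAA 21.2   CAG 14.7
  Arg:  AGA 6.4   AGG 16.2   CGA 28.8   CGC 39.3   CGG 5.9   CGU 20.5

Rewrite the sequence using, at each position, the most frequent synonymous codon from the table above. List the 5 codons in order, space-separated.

CCC UGU GGG CAA CGC

Codon 1 (Pro): best is CCC at 37.1.
Codon 2 (Cys): best is UGU at 14.1.
Codon 3 (Gly): best is GGG at 35.3.
Codon 4 (Gln): best is CAA at 21.2.
Codon 5 (Arg): best is CGC at 39.3.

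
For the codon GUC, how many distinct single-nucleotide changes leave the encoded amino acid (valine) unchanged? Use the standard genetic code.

3

Position 1: none → 0 synonymous.
Position 2: none → 0 synonymous.
Position 3: GUU, GUA, GUG → 3 synonymous.
Total: 0 + 0 + 3 = 3.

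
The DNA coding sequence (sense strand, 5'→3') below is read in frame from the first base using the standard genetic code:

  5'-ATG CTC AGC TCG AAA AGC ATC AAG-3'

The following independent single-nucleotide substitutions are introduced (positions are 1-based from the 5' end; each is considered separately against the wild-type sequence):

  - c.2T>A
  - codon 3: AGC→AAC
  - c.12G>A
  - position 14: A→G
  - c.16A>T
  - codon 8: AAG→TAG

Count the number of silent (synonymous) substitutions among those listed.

1

Codon 1: ATG (Met) → AAG (Lys) — missense.
Codon 3: AGC (Ser) → AAC (Asn) — missense.
Codon 4: TCG (Ser) → TCA (Ser) — synonymous.
Codon 5: AAA (Lys) → AGA (Arg) — missense.
Codon 6: AGC (Ser) → TGC (Cys) — missense.
Codon 8: AAG (Lys) → TAG (Stop) — nonsense.
Synonymous: 1 of 6.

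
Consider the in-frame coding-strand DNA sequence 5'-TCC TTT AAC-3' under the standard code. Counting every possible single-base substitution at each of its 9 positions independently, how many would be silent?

5

Codon 1 (TCC, Ser): 3 synonymous substitutions.
Codon 2 (TTT, Phe): 1 synonymous substitution.
Codon 3 (AAC, Asn): 1 synonymous substitution.
Total: 3 + 1 + 1 = 5.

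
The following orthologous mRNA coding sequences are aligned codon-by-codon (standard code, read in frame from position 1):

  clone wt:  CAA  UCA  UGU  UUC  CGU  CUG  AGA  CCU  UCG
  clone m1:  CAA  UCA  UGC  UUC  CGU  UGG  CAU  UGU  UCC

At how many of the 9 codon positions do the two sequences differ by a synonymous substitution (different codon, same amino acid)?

Codon 1: CAA Gln / CAA Gln — identical.
Codon 2: UCA Ser / UCA Ser — identical.
Codon 3: UGU Cys / UGC Cys — synonymous.
Codon 4: UUC Phe / UUC Phe — identical.
Codon 5: CGU Arg / CGU Arg — identical.
Codon 6: CUG Leu / UGG Trp — nonsynonymous.
Codon 7: AGA Arg / CAU His — nonsynonymous.
Codon 8: CCU Pro / UGU Cys — nonsynonymous.
Codon 9: UCG Ser / UCC Ser — synonymous.
Synonymous differences: 2.

2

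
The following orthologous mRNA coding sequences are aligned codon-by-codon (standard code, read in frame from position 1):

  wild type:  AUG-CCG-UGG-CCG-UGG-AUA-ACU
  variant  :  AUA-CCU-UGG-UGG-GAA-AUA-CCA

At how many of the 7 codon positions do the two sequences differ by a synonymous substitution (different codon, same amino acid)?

1

Codon 1: AUG Met / AUA Ile — nonsynonymous.
Codon 2: CCG Pro / CCU Pro — synonymous.
Codon 3: UGG Trp / UGG Trp — identical.
Codon 4: CCG Pro / UGG Trp — nonsynonymous.
Codon 5: UGG Trp / GAA Glu — nonsynonymous.
Codon 6: AUA Ile / AUA Ile — identical.
Codon 7: ACU Thr / CCA Pro — nonsynonymous.
Synonymous differences: 1.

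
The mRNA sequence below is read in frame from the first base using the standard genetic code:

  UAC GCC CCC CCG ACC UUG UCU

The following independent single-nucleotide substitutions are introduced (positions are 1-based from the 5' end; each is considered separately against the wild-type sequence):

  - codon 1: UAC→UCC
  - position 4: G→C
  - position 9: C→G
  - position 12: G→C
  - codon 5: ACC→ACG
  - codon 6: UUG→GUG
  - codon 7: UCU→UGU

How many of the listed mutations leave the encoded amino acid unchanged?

3

Codon 1: UAC (Tyr) → UCC (Ser) — missense.
Codon 2: GCC (Ala) → CCC (Pro) — missense.
Codon 3: CCC (Pro) → CCG (Pro) — synonymous.
Codon 4: CCG (Pro) → CCC (Pro) — synonymous.
Codon 5: ACC (Thr) → ACG (Thr) — synonymous.
Codon 6: UUG (Leu) → GUG (Val) — missense.
Codon 7: UCU (Ser) → UGU (Cys) — missense.
Synonymous: 3 of 7.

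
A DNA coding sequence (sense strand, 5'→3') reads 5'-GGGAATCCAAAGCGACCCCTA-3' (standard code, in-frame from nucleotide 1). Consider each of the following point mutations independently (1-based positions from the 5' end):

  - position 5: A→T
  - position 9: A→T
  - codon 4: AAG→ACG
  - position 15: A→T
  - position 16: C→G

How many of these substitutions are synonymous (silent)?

Codon 2: AAT (Asn) → ATT (Ile) — missense.
Codon 3: CCA (Pro) → CCT (Pro) — synonymous.
Codon 4: AAG (Lys) → ACG (Thr) — missense.
Codon 5: CGA (Arg) → CGT (Arg) — synonymous.
Codon 6: CCC (Pro) → GCC (Ala) — missense.
Synonymous: 2 of 5.

2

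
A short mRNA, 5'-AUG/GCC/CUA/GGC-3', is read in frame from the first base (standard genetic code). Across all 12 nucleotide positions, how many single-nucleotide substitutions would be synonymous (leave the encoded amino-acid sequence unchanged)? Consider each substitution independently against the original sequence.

Codon 1 (AUG, Met): 0 synonymous substitutions.
Codon 2 (GCC, Ala): 3 synonymous substitutions.
Codon 3 (CUA, Leu): 4 synonymous substitutions.
Codon 4 (GGC, Gly): 3 synonymous substitutions.
Total: 0 + 3 + 4 + 3 = 10.

10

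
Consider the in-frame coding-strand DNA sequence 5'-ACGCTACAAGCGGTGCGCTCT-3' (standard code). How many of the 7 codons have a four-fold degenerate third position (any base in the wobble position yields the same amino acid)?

Codon 1 ACG (Thr): third position 4-fold.
Codon 2 CTA (Leu): third position 4-fold.
Codon 3 CAA (Gln): third position 2-fold.
Codon 4 GCG (Ala): third position 4-fold.
Codon 5 GTG (Val): third position 4-fold.
Codon 6 CGC (Arg): third position 4-fold.
Codon 7 TCT (Ser): third position 4-fold.
Four-fold degenerate third positions: 6.

6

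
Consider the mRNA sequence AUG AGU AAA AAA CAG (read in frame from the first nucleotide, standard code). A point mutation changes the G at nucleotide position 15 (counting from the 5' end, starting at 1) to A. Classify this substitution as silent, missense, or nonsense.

Position 15 falls in codon 5: CAG → Gln.
After the substitution the codon is CAA → Gln.
Both encode Gln, so the change is synonymous.

silent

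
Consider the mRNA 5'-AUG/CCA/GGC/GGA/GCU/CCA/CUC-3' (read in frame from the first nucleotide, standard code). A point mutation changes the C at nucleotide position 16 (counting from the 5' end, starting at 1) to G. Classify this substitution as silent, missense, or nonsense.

Position 16 falls in codon 6: CCA → Pro.
After the substitution the codon is GCA → Ala.
Pro ≠ Ala, so this is a missense mutation.

missense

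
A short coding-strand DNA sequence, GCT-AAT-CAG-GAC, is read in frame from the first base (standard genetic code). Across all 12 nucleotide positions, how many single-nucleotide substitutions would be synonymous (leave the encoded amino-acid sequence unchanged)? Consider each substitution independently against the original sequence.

6

Codon 1 (GCT, Ala): 3 synonymous substitutions.
Codon 2 (AAT, Asn): 1 synonymous substitution.
Codon 3 (CAG, Gln): 1 synonymous substitution.
Codon 4 (GAC, Asp): 1 synonymous substitution.
Total: 3 + 1 + 1 + 1 = 6.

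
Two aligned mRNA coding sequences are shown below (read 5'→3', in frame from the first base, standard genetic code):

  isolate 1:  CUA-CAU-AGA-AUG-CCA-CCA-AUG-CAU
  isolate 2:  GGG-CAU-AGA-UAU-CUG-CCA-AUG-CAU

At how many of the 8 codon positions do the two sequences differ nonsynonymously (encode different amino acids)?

3

Codon 1: CUA Leu / GGG Gly — nonsynonymous.
Codon 2: CAU His / CAU His — identical.
Codon 3: AGA Arg / AGA Arg — identical.
Codon 4: AUG Met / UAU Tyr — nonsynonymous.
Codon 5: CCA Pro / CUG Leu — nonsynonymous.
Codon 6: CCA Pro / CCA Pro — identical.
Codon 7: AUG Met / AUG Met — identical.
Codon 8: CAU His / CAU His — identical.
Nonsynonymous differences: 3.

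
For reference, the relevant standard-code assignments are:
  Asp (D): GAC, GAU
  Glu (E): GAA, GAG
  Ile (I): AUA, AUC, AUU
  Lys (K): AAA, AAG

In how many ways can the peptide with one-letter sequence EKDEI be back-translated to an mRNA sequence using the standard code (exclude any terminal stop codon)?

Glu: 2 codons.
Lys: 2 codons.
Asp: 2 codons.
Glu: 2 codons.
Ile: 3 codons.
2 × 2 × 2 × 2 × 3 = 48.

48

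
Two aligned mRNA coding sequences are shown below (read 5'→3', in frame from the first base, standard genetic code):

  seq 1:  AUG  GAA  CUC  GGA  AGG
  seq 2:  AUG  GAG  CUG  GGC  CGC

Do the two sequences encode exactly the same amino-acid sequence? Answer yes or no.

yes

Codon 1: AUG Met / AUG Met — identical.
Codon 2: GAA Glu / GAG Glu — synonymous.
Codon 3: CUC Leu / CUG Leu — synonymous.
Codon 4: GGA Gly / GGC Gly — synonymous.
Codon 5: AGG Arg / CGC Arg — synonymous.
Nonsynonymous differences: 0 → same protein.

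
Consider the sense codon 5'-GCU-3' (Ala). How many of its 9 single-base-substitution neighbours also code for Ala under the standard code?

3

Position 1: none → 0 synonymous.
Position 2: none → 0 synonymous.
Position 3: GCC, GCA, GCG → 3 synonymous.
Total: 0 + 0 + 3 = 3.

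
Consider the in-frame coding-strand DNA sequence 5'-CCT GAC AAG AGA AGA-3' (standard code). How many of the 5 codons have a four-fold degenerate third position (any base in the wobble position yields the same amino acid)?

1

Codon 1 CCT (Pro): third position 4-fold.
Codon 2 GAC (Asp): third position 2-fold.
Codon 3 AAG (Lys): third position 2-fold.
Codon 4 AGA (Arg): third position 2-fold.
Codon 5 AGA (Arg): third position 2-fold.
Four-fold degenerate third positions: 1.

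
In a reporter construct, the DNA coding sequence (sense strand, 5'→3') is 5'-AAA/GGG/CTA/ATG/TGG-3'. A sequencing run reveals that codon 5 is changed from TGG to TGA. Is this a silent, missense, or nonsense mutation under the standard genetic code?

Position 15 falls in codon 5: TGG → Trp.
After the substitution the codon is TGA → Stop.
The new codon is a stop codon, so this is a nonsense mutation.

nonsense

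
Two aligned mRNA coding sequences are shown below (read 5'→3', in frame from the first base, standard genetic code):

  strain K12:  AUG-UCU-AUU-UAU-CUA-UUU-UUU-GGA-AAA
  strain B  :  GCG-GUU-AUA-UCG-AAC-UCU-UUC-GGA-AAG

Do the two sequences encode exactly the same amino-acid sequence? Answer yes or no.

no

Codon 1: AUG Met / GCG Ala — nonsynonymous.
Codon 2: UCU Ser / GUU Val — nonsynonymous.
Codon 3: AUU Ile / AUA Ile — synonymous.
Codon 4: UAU Tyr / UCG Ser — nonsynonymous.
Codon 5: CUA Leu / AAC Asn — nonsynonymous.
Codon 6: UUU Phe / UCU Ser — nonsynonymous.
Codon 7: UUU Phe / UUC Phe — synonymous.
Codon 8: GGA Gly / GGA Gly — identical.
Codon 9: AAA Lys / AAG Lys — synonymous.
Nonsynonymous differences: 5 → different protein.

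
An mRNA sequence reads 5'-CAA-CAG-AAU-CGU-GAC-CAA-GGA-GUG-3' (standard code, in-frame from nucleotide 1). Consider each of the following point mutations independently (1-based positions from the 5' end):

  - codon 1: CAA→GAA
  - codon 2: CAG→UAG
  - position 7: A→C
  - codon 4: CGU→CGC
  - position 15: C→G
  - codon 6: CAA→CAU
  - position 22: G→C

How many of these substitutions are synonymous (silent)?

1

Codon 1: CAA (Gln) → GAA (Glu) — missense.
Codon 2: CAG (Gln) → UAG (Stop) — nonsense.
Codon 3: AAU (Asn) → CAU (His) — missense.
Codon 4: CGU (Arg) → CGC (Arg) — synonymous.
Codon 5: GAC (Asp) → GAG (Glu) — missense.
Codon 6: CAA (Gln) → CAU (His) — missense.
Codon 8: GUG (Val) → CUG (Leu) — missense.
Synonymous: 1 of 7.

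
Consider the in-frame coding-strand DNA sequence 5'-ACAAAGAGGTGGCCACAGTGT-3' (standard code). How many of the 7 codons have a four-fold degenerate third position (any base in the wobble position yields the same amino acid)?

Codon 1 ACA (Thr): third position 4-fold.
Codon 2 AAG (Lys): third position 2-fold.
Codon 3 AGG (Arg): third position 2-fold.
Codon 4 TGG (Trp): third position 1-fold.
Codon 5 CCA (Pro): third position 4-fold.
Codon 6 CAG (Gln): third position 2-fold.
Codon 7 TGT (Cys): third position 2-fold.
Four-fold degenerate third positions: 2.

2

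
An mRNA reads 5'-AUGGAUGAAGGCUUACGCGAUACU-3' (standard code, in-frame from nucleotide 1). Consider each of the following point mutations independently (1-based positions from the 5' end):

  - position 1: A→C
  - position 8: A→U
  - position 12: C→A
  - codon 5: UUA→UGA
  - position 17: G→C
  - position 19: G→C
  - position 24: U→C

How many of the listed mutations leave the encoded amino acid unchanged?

2

Codon 1: AUG (Met) → CUG (Leu) — missense.
Codon 3: GAA (Glu) → GUA (Val) — missense.
Codon 4: GGC (Gly) → GGA (Gly) — synonymous.
Codon 5: UUA (Leu) → UGA (Stop) — nonsense.
Codon 6: CGC (Arg) → CCC (Pro) — missense.
Codon 7: GAU (Asp) → CAU (His) — missense.
Codon 8: ACU (Thr) → ACC (Thr) — synonymous.
Synonymous: 2 of 7.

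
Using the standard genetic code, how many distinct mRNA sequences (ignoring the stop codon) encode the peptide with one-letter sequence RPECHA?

768

Arg: 6 codons.
Pro: 4 codons.
Glu: 2 codons.
Cys: 2 codons.
His: 2 codons.
Ala: 4 codons.
6 × 4 × 2 × 2 × 2 × 4 = 768.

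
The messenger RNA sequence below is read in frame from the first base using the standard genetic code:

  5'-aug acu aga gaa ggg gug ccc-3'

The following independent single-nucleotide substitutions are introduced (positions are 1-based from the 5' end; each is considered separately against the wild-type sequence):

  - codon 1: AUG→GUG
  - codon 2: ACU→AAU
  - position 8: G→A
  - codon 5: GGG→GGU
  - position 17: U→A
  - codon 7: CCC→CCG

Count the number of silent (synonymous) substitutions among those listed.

Codon 1: AUG (Met) → GUG (Val) — missense.
Codon 2: ACU (Thr) → AAU (Asn) — missense.
Codon 3: AGA (Arg) → AAA (Lys) — missense.
Codon 5: GGG (Gly) → GGU (Gly) — synonymous.
Codon 6: GUG (Val) → GAG (Glu) — missense.
Codon 7: CCC (Pro) → CCG (Pro) — synonymous.
Synonymous: 2 of 6.

2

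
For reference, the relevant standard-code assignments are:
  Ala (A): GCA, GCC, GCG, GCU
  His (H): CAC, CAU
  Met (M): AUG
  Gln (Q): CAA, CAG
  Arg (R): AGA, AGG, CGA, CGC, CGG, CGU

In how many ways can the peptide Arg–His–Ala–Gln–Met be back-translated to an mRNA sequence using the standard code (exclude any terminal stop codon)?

Arg: 6 codons.
His: 2 codons.
Ala: 4 codons.
Gln: 2 codons.
Met: 1 codon.
6 × 2 × 4 × 2 × 1 = 96.

96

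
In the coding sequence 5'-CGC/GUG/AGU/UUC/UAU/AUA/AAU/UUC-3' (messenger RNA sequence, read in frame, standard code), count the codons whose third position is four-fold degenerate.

Codon 1 CGC (Arg): third position 4-fold.
Codon 2 GUG (Val): third position 4-fold.
Codon 3 AGU (Ser): third position 2-fold.
Codon 4 UUC (Phe): third position 2-fold.
Codon 5 UAU (Tyr): third position 2-fold.
Codon 6 AUA (Ile): third position 3-fold.
Codon 7 AAU (Asn): third position 2-fold.
Codon 8 UUC (Phe): third position 2-fold.
Four-fold degenerate third positions: 2.

2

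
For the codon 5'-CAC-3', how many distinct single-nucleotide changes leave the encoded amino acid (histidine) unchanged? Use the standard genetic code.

1

Position 1: none → 0 synonymous.
Position 2: none → 0 synonymous.
Position 3: CAU → 1 synonymous.
Total: 0 + 0 + 1 = 1.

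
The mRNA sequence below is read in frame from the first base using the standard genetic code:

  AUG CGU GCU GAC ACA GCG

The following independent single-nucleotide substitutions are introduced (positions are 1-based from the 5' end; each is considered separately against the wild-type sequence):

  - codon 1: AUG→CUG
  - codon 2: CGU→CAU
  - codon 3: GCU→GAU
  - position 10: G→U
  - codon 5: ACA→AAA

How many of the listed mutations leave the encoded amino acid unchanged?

0

Codon 1: AUG (Met) → CUG (Leu) — missense.
Codon 2: CGU (Arg) → CAU (His) — missense.
Codon 3: GCU (Ala) → GAU (Asp) — missense.
Codon 4: GAC (Asp) → UAC (Tyr) — missense.
Codon 5: ACA (Thr) → AAA (Lys) — missense.
Synonymous: 0 of 5.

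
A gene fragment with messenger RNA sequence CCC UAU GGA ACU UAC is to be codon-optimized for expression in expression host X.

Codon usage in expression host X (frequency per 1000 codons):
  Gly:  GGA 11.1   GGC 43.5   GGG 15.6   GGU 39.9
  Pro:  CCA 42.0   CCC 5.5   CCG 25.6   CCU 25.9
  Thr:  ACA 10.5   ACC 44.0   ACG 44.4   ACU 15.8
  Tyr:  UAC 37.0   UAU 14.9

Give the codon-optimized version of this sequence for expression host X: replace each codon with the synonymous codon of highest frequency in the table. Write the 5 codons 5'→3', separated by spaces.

Codon 1 (Pro): best is CCA at 42.0.
Codon 2 (Tyr): best is UAC at 37.0.
Codon 3 (Gly): best is GGC at 43.5.
Codon 4 (Thr): best is ACG at 44.4.
Codon 5 (Tyr): best is UAC at 37.0.

CCA UAC GGC ACG UAC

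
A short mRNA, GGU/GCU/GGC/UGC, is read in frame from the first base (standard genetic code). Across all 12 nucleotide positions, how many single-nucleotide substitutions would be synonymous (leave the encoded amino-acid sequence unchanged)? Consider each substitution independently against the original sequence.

10

Codon 1 (GGU, Gly): 3 synonymous substitutions.
Codon 2 (GCU, Ala): 3 synonymous substitutions.
Codon 3 (GGC, Gly): 3 synonymous substitutions.
Codon 4 (UGC, Cys): 1 synonymous substitution.
Total: 3 + 3 + 3 + 1 = 10.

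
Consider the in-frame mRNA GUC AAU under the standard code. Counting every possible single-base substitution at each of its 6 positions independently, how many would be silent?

Codon 1 (GUC, Val): 3 synonymous substitutions.
Codon 2 (AAU, Asn): 1 synonymous substitution.
Total: 3 + 1 = 4.

4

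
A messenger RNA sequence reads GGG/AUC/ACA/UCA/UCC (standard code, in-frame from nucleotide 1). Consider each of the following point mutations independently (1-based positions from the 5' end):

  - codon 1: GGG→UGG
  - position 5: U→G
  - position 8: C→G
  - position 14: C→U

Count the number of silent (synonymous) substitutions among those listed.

Codon 1: GGG (Gly) → UGG (Trp) — missense.
Codon 2: AUC (Ile) → AGC (Ser) — missense.
Codon 3: ACA (Thr) → AGA (Arg) — missense.
Codon 5: UCC (Ser) → UUC (Phe) — missense.
Synonymous: 0 of 4.

0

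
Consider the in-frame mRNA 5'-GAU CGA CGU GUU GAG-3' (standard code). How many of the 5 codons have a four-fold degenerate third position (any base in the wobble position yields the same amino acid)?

3

Codon 1 GAU (Asp): third position 2-fold.
Codon 2 CGA (Arg): third position 4-fold.
Codon 3 CGU (Arg): third position 4-fold.
Codon 4 GUU (Val): third position 4-fold.
Codon 5 GAG (Glu): third position 2-fold.
Four-fold degenerate third positions: 3.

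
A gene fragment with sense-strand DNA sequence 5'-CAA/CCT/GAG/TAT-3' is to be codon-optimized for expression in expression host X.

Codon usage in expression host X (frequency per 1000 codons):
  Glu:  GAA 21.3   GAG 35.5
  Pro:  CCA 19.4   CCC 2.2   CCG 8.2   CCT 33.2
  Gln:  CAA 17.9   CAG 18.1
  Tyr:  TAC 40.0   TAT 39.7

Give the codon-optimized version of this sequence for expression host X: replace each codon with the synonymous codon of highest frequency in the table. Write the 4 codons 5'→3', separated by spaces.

CAG CCT GAG TAC

Codon 1 (Gln): best is CAG at 18.1.
Codon 2 (Pro): best is CCT at 33.2.
Codon 3 (Glu): best is GAG at 35.5.
Codon 4 (Tyr): best is TAC at 40.0.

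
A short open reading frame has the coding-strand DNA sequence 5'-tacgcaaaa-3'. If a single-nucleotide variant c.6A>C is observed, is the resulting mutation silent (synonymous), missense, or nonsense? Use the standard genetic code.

Position 6 falls in codon 2: GCA → Ala.
After the substitution the codon is GCC → Ala.
Both encode Ala, so the change is synonymous.

silent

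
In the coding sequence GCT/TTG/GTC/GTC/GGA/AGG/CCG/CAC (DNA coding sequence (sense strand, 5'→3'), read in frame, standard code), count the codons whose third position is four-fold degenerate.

Codon 1 GCT (Ala): third position 4-fold.
Codon 2 TTG (Leu): third position 2-fold.
Codon 3 GTC (Val): third position 4-fold.
Codon 4 GTC (Val): third position 4-fold.
Codon 5 GGA (Gly): third position 4-fold.
Codon 6 AGG (Arg): third position 2-fold.
Codon 7 CCG (Pro): third position 4-fold.
Codon 8 CAC (His): third position 2-fold.
Four-fold degenerate third positions: 5.

5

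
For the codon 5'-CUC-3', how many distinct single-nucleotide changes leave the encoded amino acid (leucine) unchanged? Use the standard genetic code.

Position 1: none → 0 synonymous.
Position 2: none → 0 synonymous.
Position 3: CUU, CUA, CUG → 3 synonymous.
Total: 0 + 0 + 3 = 3.

3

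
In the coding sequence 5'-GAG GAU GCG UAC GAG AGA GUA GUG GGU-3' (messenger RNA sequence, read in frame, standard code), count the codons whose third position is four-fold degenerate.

4

Codon 1 GAG (Glu): third position 2-fold.
Codon 2 GAU (Asp): third position 2-fold.
Codon 3 GCG (Ala): third position 4-fold.
Codon 4 UAC (Tyr): third position 2-fold.
Codon 5 GAG (Glu): third position 2-fold.
Codon 6 AGA (Arg): third position 2-fold.
Codon 7 GUA (Val): third position 4-fold.
Codon 8 GUG (Val): third position 4-fold.
Codon 9 GGU (Gly): third position 4-fold.
Four-fold degenerate third positions: 4.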